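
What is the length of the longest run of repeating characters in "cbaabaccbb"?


Input: "cbaabaccbb"
Scanning for longest run:
  Position 1 ('b'): new char, reset run to 1
  Position 2 ('a'): new char, reset run to 1
  Position 3 ('a'): continues run of 'a', length=2
  Position 4 ('b'): new char, reset run to 1
  Position 5 ('a'): new char, reset run to 1
  Position 6 ('c'): new char, reset run to 1
  Position 7 ('c'): continues run of 'c', length=2
  Position 8 ('b'): new char, reset run to 1
  Position 9 ('b'): continues run of 'b', length=2
Longest run: 'a' with length 2

2


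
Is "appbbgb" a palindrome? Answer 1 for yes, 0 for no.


Input: appbbgb
Reversed: bgbbppa
  Compare pos 0 ('a') with pos 6 ('b'): MISMATCH
  Compare pos 1 ('p') with pos 5 ('g'): MISMATCH
  Compare pos 2 ('p') with pos 4 ('b'): MISMATCH
Result: not a palindrome

0


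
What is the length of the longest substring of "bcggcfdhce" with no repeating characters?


Input: "bcggcfdhce"
Sliding window (track last position of each char):
  Position 0 ('b'): window [0,0] length 1 -- new best
  Position 1 ('c'): window [0,1] length 2 -- new best
  Position 2 ('g'): window [0,2] length 3 -- new best
  Position 3 ('g'): repeat (last at 2), move window start to 3
  Position 3 ('g'): window [3,3] length 1
  Position 4 ('c'): window [3,4] length 2
  Position 5 ('f'): window [3,5] length 3
  Position 6 ('d'): window [3,6] length 4 -- new best
  Position 7 ('h'): window [3,7] length 5 -- new best
  Position 8 ('c'): repeat (last at 4), move window start to 5
  Position 8 ('c'): window [5,8] length 4
  Position 9 ('e'): window [5,9] length 5
Longest substring with no repeats: "gcfdh" with length 5

5


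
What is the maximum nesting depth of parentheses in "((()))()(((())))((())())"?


Input: "((()))()(((())))((())())"
Tracking depth:
  Position 0 '(': depth becomes 1
  Position 1 '(': depth becomes 2
  Position 2 '(': depth becomes 3
  Position 3 ')': depth becomes 2
  Position 4 ')': depth becomes 1
  Position 5 ')': depth becomes 0
  Position 6 '(': depth becomes 1
  Position 7 ')': depth becomes 0
  Position 8 '(': depth becomes 1
  Position 9 '(': depth becomes 2
  Position 10 '(': depth becomes 3
  Position 11 '(': depth becomes 4
  Position 12 ')': depth becomes 3
  Position 13 ')': depth becomes 2
  Position 14 ')': depth becomes 1
  Position 15 ')': depth becomes 0
  Position 16 '(': depth becomes 1
  Position 17 '(': depth becomes 2
  Position 18 '(': depth becomes 3
  Position 19 ')': depth becomes 2
  Position 20 ')': depth becomes 1
  Position 21 '(': depth becomes 2
  Position 22 ')': depth becomes 1
  Position 23 ')': depth becomes 0
Maximum depth reached: 4

4


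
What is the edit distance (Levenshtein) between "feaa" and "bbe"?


Computing edit distance: "feaa" -> "bbe"
DP table:
           b    b    e
      0    1    2    3
  f   1    1    2    3
  e   2    2    2    2
  a   3    3    3    3
  a   4    4    4    4
Edit distance = dp[4][3] = 4

4


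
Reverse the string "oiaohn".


Input: oiaohn
Reading characters right to left:
  Position 5: 'n'
  Position 4: 'h'
  Position 3: 'o'
  Position 2: 'a'
  Position 1: 'i'
  Position 0: 'o'
Reversed: nhoaio

nhoaio


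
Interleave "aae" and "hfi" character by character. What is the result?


Interleaving "aae" and "hfi":
  Position 0: 'a' from first, 'h' from second => "ah"
  Position 1: 'a' from first, 'f' from second => "af"
  Position 2: 'e' from first, 'i' from second => "ei"
Result: ahafei

ahafei


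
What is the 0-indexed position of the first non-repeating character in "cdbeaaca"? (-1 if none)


Input: cdbeaaca
Character frequencies:
  'a': 3
  'b': 1
  'c': 2
  'd': 1
  'e': 1
Scanning left to right for freq == 1:
  Position 0 ('c'): freq=2, skip
  Position 1 ('d'): unique! => answer = 1

1


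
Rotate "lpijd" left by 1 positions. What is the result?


Input: "lpijd", rotate left by 1
First 1 characters: "l"
Remaining characters: "pijd"
Concatenate remaining + first: "pijd" + "l" = "pijdl"

pijdl


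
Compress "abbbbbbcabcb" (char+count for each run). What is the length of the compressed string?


Input: abbbbbbcabcb
Runs:
  'a' x 1 => "a1"
  'b' x 6 => "b6"
  'c' x 1 => "c1"
  'a' x 1 => "a1"
  'b' x 1 => "b1"
  'c' x 1 => "c1"
  'b' x 1 => "b1"
Compressed: "a1b6c1a1b1c1b1"
Compressed length: 14

14


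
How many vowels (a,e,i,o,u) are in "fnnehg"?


Input: fnnehg
Checking each character:
  'f' at position 0: consonant
  'n' at position 1: consonant
  'n' at position 2: consonant
  'e' at position 3: vowel (running total: 1)
  'h' at position 4: consonant
  'g' at position 5: consonant
Total vowels: 1

1


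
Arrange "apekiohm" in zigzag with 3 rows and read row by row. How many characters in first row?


Zigzag "apekiohm" into 3 rows:
Placing characters:
  'a' => row 0
  'p' => row 1
  'e' => row 2
  'k' => row 1
  'i' => row 0
  'o' => row 1
  'h' => row 2
  'm' => row 1
Rows:
  Row 0: "ai"
  Row 1: "pkom"
  Row 2: "eh"
First row length: 2

2


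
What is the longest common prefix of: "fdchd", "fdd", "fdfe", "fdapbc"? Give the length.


Words: fdchd, fdd, fdfe, fdapbc
  Position 0: all 'f' => match
  Position 1: all 'd' => match
  Position 2: ('c', 'd', 'f', 'a') => mismatch, stop
LCP = "fd" (length 2)

2


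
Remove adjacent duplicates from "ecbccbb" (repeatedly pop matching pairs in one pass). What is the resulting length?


Input: ecbccbb
Stack-based adjacent duplicate removal:
  Read 'e': push. Stack: e
  Read 'c': push. Stack: ec
  Read 'b': push. Stack: ecb
  Read 'c': push. Stack: ecbc
  Read 'c': matches stack top 'c' => pop. Stack: ecb
  Read 'b': matches stack top 'b' => pop. Stack: ec
  Read 'b': push. Stack: ecb
Final stack: "ecb" (length 3)

3


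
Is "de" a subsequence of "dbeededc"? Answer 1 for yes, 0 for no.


Check if "de" is a subsequence of "dbeededc"
Greedy scan:
  Position 0 ('d'): matches sub[0] = 'd'
  Position 1 ('b'): no match needed
  Position 2 ('e'): matches sub[1] = 'e'
  Position 3 ('e'): no match needed
  Position 4 ('d'): no match needed
  Position 5 ('e'): no match needed
  Position 6 ('d'): no match needed
  Position 7 ('c'): no match needed
All 2 characters matched => is a subsequence

1


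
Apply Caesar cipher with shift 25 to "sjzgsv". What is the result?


Caesar cipher: shift "sjzgsv" by 25
  's' (pos 18) + 25 = pos 17 = 'r'
  'j' (pos 9) + 25 = pos 8 = 'i'
  'z' (pos 25) + 25 = pos 24 = 'y'
  'g' (pos 6) + 25 = pos 5 = 'f'
  's' (pos 18) + 25 = pos 17 = 'r'
  'v' (pos 21) + 25 = pos 20 = 'u'
Result: riyfru

riyfru


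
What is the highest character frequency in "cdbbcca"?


Input: cdbbcca
Character counts:
  'a': 1
  'b': 2
  'c': 3
  'd': 1
Maximum frequency: 3

3


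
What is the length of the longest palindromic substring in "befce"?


Input: "befce"
Checking substrings for palindromes:
  No multi-char palindromic substrings found
Longest palindromic substring: "b" with length 1

1


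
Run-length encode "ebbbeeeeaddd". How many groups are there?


Input: ebbbeeeeaddd
Scanning for consecutive runs:
  Group 1: 'e' x 1 (positions 0-0)
  Group 2: 'b' x 3 (positions 1-3)
  Group 3: 'e' x 4 (positions 4-7)
  Group 4: 'a' x 1 (positions 8-8)
  Group 5: 'd' x 3 (positions 9-11)
Total groups: 5

5


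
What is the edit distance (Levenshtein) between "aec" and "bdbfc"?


Computing edit distance: "aec" -> "bdbfc"
DP table:
           b    d    b    f    c
      0    1    2    3    4    5
  a   1    1    2    3    4    5
  e   2    2    2    3    4    5
  c   3    3    3    3    4    4
Edit distance = dp[3][5] = 4

4


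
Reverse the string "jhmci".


Input: jhmci
Reading characters right to left:
  Position 4: 'i'
  Position 3: 'c'
  Position 2: 'm'
  Position 1: 'h'
  Position 0: 'j'
Reversed: icmhj

icmhj


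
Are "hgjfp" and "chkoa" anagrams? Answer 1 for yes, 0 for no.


Strings: "hgjfp", "chkoa"
Sorted first:  fghjp
Sorted second: achko
Differ at position 0: 'f' vs 'a' => not anagrams

0


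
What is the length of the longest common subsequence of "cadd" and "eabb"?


LCS of "cadd" and "eabb"
DP table:
           e    a    b    b
      0    0    0    0    0
  c   0    0    0    0    0
  a   0    0    1    1    1
  d   0    0    1    1    1
  d   0    0    1    1    1
LCS length = dp[4][4] = 1

1


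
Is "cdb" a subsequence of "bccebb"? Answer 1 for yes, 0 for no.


Check if "cdb" is a subsequence of "bccebb"
Greedy scan:
  Position 0 ('b'): no match needed
  Position 1 ('c'): matches sub[0] = 'c'
  Position 2 ('c'): no match needed
  Position 3 ('e'): no match needed
  Position 4 ('b'): no match needed
  Position 5 ('b'): no match needed
Only matched 1/3 characters => not a subsequence

0


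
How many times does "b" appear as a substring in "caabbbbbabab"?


Searching for "b" in "caabbbbbabab"
Scanning each position:
  Position 0: "c" => no
  Position 1: "a" => no
  Position 2: "a" => no
  Position 3: "b" => MATCH
  Position 4: "b" => MATCH
  Position 5: "b" => MATCH
  Position 6: "b" => MATCH
  Position 7: "b" => MATCH
  Position 8: "a" => no
  Position 9: "b" => MATCH
  Position 10: "a" => no
  Position 11: "b" => MATCH
Total occurrences: 7

7


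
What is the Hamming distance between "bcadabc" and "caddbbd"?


Comparing "bcadabc" and "caddbbd" position by position:
  Position 0: 'b' vs 'c' => differ
  Position 1: 'c' vs 'a' => differ
  Position 2: 'a' vs 'd' => differ
  Position 3: 'd' vs 'd' => same
  Position 4: 'a' vs 'b' => differ
  Position 5: 'b' vs 'b' => same
  Position 6: 'c' vs 'd' => differ
Total differences (Hamming distance): 5

5


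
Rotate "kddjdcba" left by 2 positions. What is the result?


Input: "kddjdcba", rotate left by 2
First 2 characters: "kd"
Remaining characters: "djdcba"
Concatenate remaining + first: "djdcba" + "kd" = "djdcbakd"

djdcbakd


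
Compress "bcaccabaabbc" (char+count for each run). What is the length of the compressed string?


Input: bcaccabaabbc
Runs:
  'b' x 1 => "b1"
  'c' x 1 => "c1"
  'a' x 1 => "a1"
  'c' x 2 => "c2"
  'a' x 1 => "a1"
  'b' x 1 => "b1"
  'a' x 2 => "a2"
  'b' x 2 => "b2"
  'c' x 1 => "c1"
Compressed: "b1c1a1c2a1b1a2b2c1"
Compressed length: 18

18


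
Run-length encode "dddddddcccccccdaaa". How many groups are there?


Input: dddddddcccccccdaaa
Scanning for consecutive runs:
  Group 1: 'd' x 7 (positions 0-6)
  Group 2: 'c' x 7 (positions 7-13)
  Group 3: 'd' x 1 (positions 14-14)
  Group 4: 'a' x 3 (positions 15-17)
Total groups: 4

4


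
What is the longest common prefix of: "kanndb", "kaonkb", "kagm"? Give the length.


Words: kanndb, kaonkb, kagm
  Position 0: all 'k' => match
  Position 1: all 'a' => match
  Position 2: ('n', 'o', 'g') => mismatch, stop
LCP = "ka" (length 2)

2


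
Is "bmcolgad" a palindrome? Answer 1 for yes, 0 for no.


Input: bmcolgad
Reversed: daglocmb
  Compare pos 0 ('b') with pos 7 ('d'): MISMATCH
  Compare pos 1 ('m') with pos 6 ('a'): MISMATCH
  Compare pos 2 ('c') with pos 5 ('g'): MISMATCH
  Compare pos 3 ('o') with pos 4 ('l'): MISMATCH
Result: not a palindrome

0


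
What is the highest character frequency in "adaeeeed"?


Input: adaeeeed
Character counts:
  'a': 2
  'd': 2
  'e': 4
Maximum frequency: 4

4


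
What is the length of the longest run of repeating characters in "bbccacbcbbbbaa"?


Input: "bbccacbcbbbbaa"
Scanning for longest run:
  Position 1 ('b'): continues run of 'b', length=2
  Position 2 ('c'): new char, reset run to 1
  Position 3 ('c'): continues run of 'c', length=2
  Position 4 ('a'): new char, reset run to 1
  Position 5 ('c'): new char, reset run to 1
  Position 6 ('b'): new char, reset run to 1
  Position 7 ('c'): new char, reset run to 1
  Position 8 ('b'): new char, reset run to 1
  Position 9 ('b'): continues run of 'b', length=2
  Position 10 ('b'): continues run of 'b', length=3
  Position 11 ('b'): continues run of 'b', length=4
  Position 12 ('a'): new char, reset run to 1
  Position 13 ('a'): continues run of 'a', length=2
Longest run: 'b' with length 4

4


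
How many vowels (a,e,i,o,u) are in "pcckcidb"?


Input: pcckcidb
Checking each character:
  'p' at position 0: consonant
  'c' at position 1: consonant
  'c' at position 2: consonant
  'k' at position 3: consonant
  'c' at position 4: consonant
  'i' at position 5: vowel (running total: 1)
  'd' at position 6: consonant
  'b' at position 7: consonant
Total vowels: 1

1


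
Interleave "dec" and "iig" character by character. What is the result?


Interleaving "dec" and "iig":
  Position 0: 'd' from first, 'i' from second => "di"
  Position 1: 'e' from first, 'i' from second => "ei"
  Position 2: 'c' from first, 'g' from second => "cg"
Result: dieicg

dieicg


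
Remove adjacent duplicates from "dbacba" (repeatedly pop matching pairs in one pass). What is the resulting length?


Input: dbacba
Stack-based adjacent duplicate removal:
  Read 'd': push. Stack: d
  Read 'b': push. Stack: db
  Read 'a': push. Stack: dba
  Read 'c': push. Stack: dbac
  Read 'b': push. Stack: dbacb
  Read 'a': push. Stack: dbacba
Final stack: "dbacba" (length 6)

6


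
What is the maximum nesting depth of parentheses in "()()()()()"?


Input: "()()()()()"
Tracking depth:
  Position 0 '(': depth becomes 1
  Position 1 ')': depth becomes 0
  Position 2 '(': depth becomes 1
  Position 3 ')': depth becomes 0
  Position 4 '(': depth becomes 1
  Position 5 ')': depth becomes 0
  Position 6 '(': depth becomes 1
  Position 7 ')': depth becomes 0
  Position 8 '(': depth becomes 1
  Position 9 ')': depth becomes 0
Maximum depth reached: 1

1


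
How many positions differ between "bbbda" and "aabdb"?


Comparing "bbbda" and "aabdb" position by position:
  Position 0: 'b' vs 'a' => DIFFER
  Position 1: 'b' vs 'a' => DIFFER
  Position 2: 'b' vs 'b' => same
  Position 3: 'd' vs 'd' => same
  Position 4: 'a' vs 'b' => DIFFER
Positions that differ: 3

3


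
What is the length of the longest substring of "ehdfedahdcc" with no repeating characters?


Input: "ehdfedahdcc"
Sliding window (track last position of each char):
  Position 0 ('e'): window [0,0] length 1 -- new best
  Position 1 ('h'): window [0,1] length 2 -- new best
  Position 2 ('d'): window [0,2] length 3 -- new best
  Position 3 ('f'): window [0,3] length 4 -- new best
  Position 4 ('e'): repeat (last at 0), move window start to 1
  Position 4 ('e'): window [1,4] length 4
  Position 5 ('d'): repeat (last at 2), move window start to 3
  Position 5 ('d'): window [3,5] length 3
  Position 6 ('a'): window [3,6] length 4
  Position 7 ('h'): window [3,7] length 5 -- new best
  Position 8 ('d'): repeat (last at 5), move window start to 6
  Position 8 ('d'): window [6,8] length 3
  Position 9 ('c'): window [6,9] length 4
  Position 10 ('c'): repeat (last at 9), move window start to 10
  Position 10 ('c'): window [10,10] length 1
Longest substring with no repeats: "fedah" with length 5

5


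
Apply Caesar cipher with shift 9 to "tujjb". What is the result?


Caesar cipher: shift "tujjb" by 9
  't' (pos 19) + 9 = pos 2 = 'c'
  'u' (pos 20) + 9 = pos 3 = 'd'
  'j' (pos 9) + 9 = pos 18 = 's'
  'j' (pos 9) + 9 = pos 18 = 's'
  'b' (pos 1) + 9 = pos 10 = 'k'
Result: cdssk

cdssk


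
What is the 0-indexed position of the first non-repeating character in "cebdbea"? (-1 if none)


Input: cebdbea
Character frequencies:
  'a': 1
  'b': 2
  'c': 1
  'd': 1
  'e': 2
Scanning left to right for freq == 1:
  Position 0 ('c'): unique! => answer = 0

0


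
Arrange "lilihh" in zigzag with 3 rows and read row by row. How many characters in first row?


Zigzag "lilihh" into 3 rows:
Placing characters:
  'l' => row 0
  'i' => row 1
  'l' => row 2
  'i' => row 1
  'h' => row 0
  'h' => row 1
Rows:
  Row 0: "lh"
  Row 1: "iih"
  Row 2: "l"
First row length: 2

2


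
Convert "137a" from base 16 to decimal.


Input: "137a" in base 16
Positional expansion:
  Digit '1' (value 1) x 16^3 = 4096
  Digit '3' (value 3) x 16^2 = 768
  Digit '7' (value 7) x 16^1 = 112
  Digit 'a' (value 10) x 16^0 = 10
Sum = 4986

4986


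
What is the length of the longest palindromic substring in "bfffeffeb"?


Input: "bfffeffeb"
Checking substrings for palindromes:
  [2:7] "ffeff" (len 5) => palindrome
  [4:8] "effe" (len 4) => palindrome
  [1:4] "fff" (len 3) => palindrome
  [3:6] "fef" (len 3) => palindrome
  [1:3] "ff" (len 2) => palindrome
  [2:4] "ff" (len 2) => palindrome
Longest palindromic substring: "ffeff" with length 5

5


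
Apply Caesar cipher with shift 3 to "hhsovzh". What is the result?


Caesar cipher: shift "hhsovzh" by 3
  'h' (pos 7) + 3 = pos 10 = 'k'
  'h' (pos 7) + 3 = pos 10 = 'k'
  's' (pos 18) + 3 = pos 21 = 'v'
  'o' (pos 14) + 3 = pos 17 = 'r'
  'v' (pos 21) + 3 = pos 24 = 'y'
  'z' (pos 25) + 3 = pos 2 = 'c'
  'h' (pos 7) + 3 = pos 10 = 'k'
Result: kkvryck

kkvryck


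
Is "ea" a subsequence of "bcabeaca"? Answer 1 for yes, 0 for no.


Check if "ea" is a subsequence of "bcabeaca"
Greedy scan:
  Position 0 ('b'): no match needed
  Position 1 ('c'): no match needed
  Position 2 ('a'): no match needed
  Position 3 ('b'): no match needed
  Position 4 ('e'): matches sub[0] = 'e'
  Position 5 ('a'): matches sub[1] = 'a'
  Position 6 ('c'): no match needed
  Position 7 ('a'): no match needed
All 2 characters matched => is a subsequence

1


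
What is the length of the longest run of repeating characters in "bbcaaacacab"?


Input: "bbcaaacacab"
Scanning for longest run:
  Position 1 ('b'): continues run of 'b', length=2
  Position 2 ('c'): new char, reset run to 1
  Position 3 ('a'): new char, reset run to 1
  Position 4 ('a'): continues run of 'a', length=2
  Position 5 ('a'): continues run of 'a', length=3
  Position 6 ('c'): new char, reset run to 1
  Position 7 ('a'): new char, reset run to 1
  Position 8 ('c'): new char, reset run to 1
  Position 9 ('a'): new char, reset run to 1
  Position 10 ('b'): new char, reset run to 1
Longest run: 'a' with length 3

3


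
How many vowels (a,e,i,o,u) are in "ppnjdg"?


Input: ppnjdg
Checking each character:
  'p' at position 0: consonant
  'p' at position 1: consonant
  'n' at position 2: consonant
  'j' at position 3: consonant
  'd' at position 4: consonant
  'g' at position 5: consonant
Total vowels: 0

0


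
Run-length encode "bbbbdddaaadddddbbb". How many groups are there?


Input: bbbbdddaaadddddbbb
Scanning for consecutive runs:
  Group 1: 'b' x 4 (positions 0-3)
  Group 2: 'd' x 3 (positions 4-6)
  Group 3: 'a' x 3 (positions 7-9)
  Group 4: 'd' x 5 (positions 10-14)
  Group 5: 'b' x 3 (positions 15-17)
Total groups: 5

5


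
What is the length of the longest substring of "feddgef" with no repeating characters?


Input: "feddgef"
Sliding window (track last position of each char):
  Position 0 ('f'): window [0,0] length 1 -- new best
  Position 1 ('e'): window [0,1] length 2 -- new best
  Position 2 ('d'): window [0,2] length 3 -- new best
  Position 3 ('d'): repeat (last at 2), move window start to 3
  Position 3 ('d'): window [3,3] length 1
  Position 4 ('g'): window [3,4] length 2
  Position 5 ('e'): window [3,5] length 3
  Position 6 ('f'): window [3,6] length 4 -- new best
Longest substring with no repeats: "dgef" with length 4

4


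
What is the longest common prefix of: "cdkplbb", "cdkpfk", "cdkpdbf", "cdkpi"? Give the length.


Words: cdkplbb, cdkpfk, cdkpdbf, cdkpi
  Position 0: all 'c' => match
  Position 1: all 'd' => match
  Position 2: all 'k' => match
  Position 3: all 'p' => match
  Position 4: ('l', 'f', 'd', 'i') => mismatch, stop
LCP = "cdkp" (length 4)

4


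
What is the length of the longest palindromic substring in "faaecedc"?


Input: "faaecedc"
Checking substrings for palindromes:
  [3:6] "ece" (len 3) => palindrome
  [1:3] "aa" (len 2) => palindrome
Longest palindromic substring: "ece" with length 3

3


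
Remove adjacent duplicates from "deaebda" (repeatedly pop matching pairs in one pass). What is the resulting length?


Input: deaebda
Stack-based adjacent duplicate removal:
  Read 'd': push. Stack: d
  Read 'e': push. Stack: de
  Read 'a': push. Stack: dea
  Read 'e': push. Stack: deae
  Read 'b': push. Stack: deaeb
  Read 'd': push. Stack: deaebd
  Read 'a': push. Stack: deaebda
Final stack: "deaebda" (length 7)

7


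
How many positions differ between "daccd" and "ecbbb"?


Comparing "daccd" and "ecbbb" position by position:
  Position 0: 'd' vs 'e' => DIFFER
  Position 1: 'a' vs 'c' => DIFFER
  Position 2: 'c' vs 'b' => DIFFER
  Position 3: 'c' vs 'b' => DIFFER
  Position 4: 'd' vs 'b' => DIFFER
Positions that differ: 5

5


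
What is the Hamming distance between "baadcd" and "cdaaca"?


Comparing "baadcd" and "cdaaca" position by position:
  Position 0: 'b' vs 'c' => differ
  Position 1: 'a' vs 'd' => differ
  Position 2: 'a' vs 'a' => same
  Position 3: 'd' vs 'a' => differ
  Position 4: 'c' vs 'c' => same
  Position 5: 'd' vs 'a' => differ
Total differences (Hamming distance): 4

4


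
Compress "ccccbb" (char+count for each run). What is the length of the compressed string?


Input: ccccbb
Runs:
  'c' x 4 => "c4"
  'b' x 2 => "b2"
Compressed: "c4b2"
Compressed length: 4

4


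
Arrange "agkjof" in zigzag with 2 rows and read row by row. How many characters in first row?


Zigzag "agkjof" into 2 rows:
Placing characters:
  'a' => row 0
  'g' => row 1
  'k' => row 0
  'j' => row 1
  'o' => row 0
  'f' => row 1
Rows:
  Row 0: "ako"
  Row 1: "gjf"
First row length: 3

3


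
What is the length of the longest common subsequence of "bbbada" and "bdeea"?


LCS of "bbbada" and "bdeea"
DP table:
           b    d    e    e    a
      0    0    0    0    0    0
  b   0    1    1    1    1    1
  b   0    1    1    1    1    1
  b   0    1    1    1    1    1
  a   0    1    1    1    1    2
  d   0    1    2    2    2    2
  a   0    1    2    2    2    3
LCS length = dp[6][5] = 3

3


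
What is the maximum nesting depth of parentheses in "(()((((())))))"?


Input: "(()((((())))))"
Tracking depth:
  Position 0 '(': depth becomes 1
  Position 1 '(': depth becomes 2
  Position 2 ')': depth becomes 1
  Position 3 '(': depth becomes 2
  Position 4 '(': depth becomes 3
  Position 5 '(': depth becomes 4
  Position 6 '(': depth becomes 5
  Position 7 '(': depth becomes 6
  Position 8 ')': depth becomes 5
  Position 9 ')': depth becomes 4
  Position 10 ')': depth becomes 3
  Position 11 ')': depth becomes 2
  Position 12 ')': depth becomes 1
  Position 13 ')': depth becomes 0
Maximum depth reached: 6

6


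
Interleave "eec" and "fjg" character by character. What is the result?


Interleaving "eec" and "fjg":
  Position 0: 'e' from first, 'f' from second => "ef"
  Position 1: 'e' from first, 'j' from second => "ej"
  Position 2: 'c' from first, 'g' from second => "cg"
Result: efejcg

efejcg


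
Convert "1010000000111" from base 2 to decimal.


Input: "1010000000111" in base 2
Positional expansion:
  Digit '1' (value 1) x 2^12 = 4096
  Digit '0' (value 0) x 2^11 = 0
  Digit '1' (value 1) x 2^10 = 1024
  Digit '0' (value 0) x 2^9 = 0
  Digit '0' (value 0) x 2^8 = 0
  Digit '0' (value 0) x 2^7 = 0
  Digit '0' (value 0) x 2^6 = 0
  Digit '0' (value 0) x 2^5 = 0
  Digit '0' (value 0) x 2^4 = 0
  Digit '0' (value 0) x 2^3 = 0
  Digit '1' (value 1) x 2^2 = 4
  Digit '1' (value 1) x 2^1 = 2
  Digit '1' (value 1) x 2^0 = 1
Sum = 5127

5127


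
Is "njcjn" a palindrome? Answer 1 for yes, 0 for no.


Input: njcjn
Reversed: njcjn
  Compare pos 0 ('n') with pos 4 ('n'): match
  Compare pos 1 ('j') with pos 3 ('j'): match
Result: palindrome

1


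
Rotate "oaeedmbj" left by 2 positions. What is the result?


Input: "oaeedmbj", rotate left by 2
First 2 characters: "oa"
Remaining characters: "eedmbj"
Concatenate remaining + first: "eedmbj" + "oa" = "eedmbjoa"

eedmbjoa


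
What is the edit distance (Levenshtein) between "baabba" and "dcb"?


Computing edit distance: "baabba" -> "dcb"
DP table:
           d    c    b
      0    1    2    3
  b   1    1    2    2
  a   2    2    2    3
  a   3    3    3    3
  b   4    4    4    3
  b   5    5    5    4
  a   6    6    6    5
Edit distance = dp[6][3] = 5

5


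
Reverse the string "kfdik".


Input: kfdik
Reading characters right to left:
  Position 4: 'k'
  Position 3: 'i'
  Position 2: 'd'
  Position 1: 'f'
  Position 0: 'k'
Reversed: kidfk

kidfk


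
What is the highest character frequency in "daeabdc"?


Input: daeabdc
Character counts:
  'a': 2
  'b': 1
  'c': 1
  'd': 2
  'e': 1
Maximum frequency: 2

2


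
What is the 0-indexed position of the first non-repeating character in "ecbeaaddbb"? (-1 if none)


Input: ecbeaaddbb
Character frequencies:
  'a': 2
  'b': 3
  'c': 1
  'd': 2
  'e': 2
Scanning left to right for freq == 1:
  Position 0 ('e'): freq=2, skip
  Position 1 ('c'): unique! => answer = 1

1


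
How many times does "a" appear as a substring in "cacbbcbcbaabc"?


Searching for "a" in "cacbbcbcbaabc"
Scanning each position:
  Position 0: "c" => no
  Position 1: "a" => MATCH
  Position 2: "c" => no
  Position 3: "b" => no
  Position 4: "b" => no
  Position 5: "c" => no
  Position 6: "b" => no
  Position 7: "c" => no
  Position 8: "b" => no
  Position 9: "a" => MATCH
  Position 10: "a" => MATCH
  Position 11: "b" => no
  Position 12: "c" => no
Total occurrences: 3

3


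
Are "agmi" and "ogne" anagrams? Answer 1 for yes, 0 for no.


Strings: "agmi", "ogne"
Sorted first:  agim
Sorted second: egno
Differ at position 0: 'a' vs 'e' => not anagrams

0


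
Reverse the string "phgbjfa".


Input: phgbjfa
Reading characters right to left:
  Position 6: 'a'
  Position 5: 'f'
  Position 4: 'j'
  Position 3: 'b'
  Position 2: 'g'
  Position 1: 'h'
  Position 0: 'p'
Reversed: afjbghp

afjbghp


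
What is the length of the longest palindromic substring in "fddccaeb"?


Input: "fddccaeb"
Checking substrings for palindromes:
  [1:3] "dd" (len 2) => palindrome
  [3:5] "cc" (len 2) => palindrome
Longest palindromic substring: "dd" with length 2

2


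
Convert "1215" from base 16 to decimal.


Input: "1215" in base 16
Positional expansion:
  Digit '1' (value 1) x 16^3 = 4096
  Digit '2' (value 2) x 16^2 = 512
  Digit '1' (value 1) x 16^1 = 16
  Digit '5' (value 5) x 16^0 = 5
Sum = 4629

4629


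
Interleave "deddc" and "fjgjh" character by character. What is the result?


Interleaving "deddc" and "fjgjh":
  Position 0: 'd' from first, 'f' from second => "df"
  Position 1: 'e' from first, 'j' from second => "ej"
  Position 2: 'd' from first, 'g' from second => "dg"
  Position 3: 'd' from first, 'j' from second => "dj"
  Position 4: 'c' from first, 'h' from second => "ch"
Result: dfejdgdjch

dfejdgdjch


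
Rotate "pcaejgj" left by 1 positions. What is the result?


Input: "pcaejgj", rotate left by 1
First 1 characters: "p"
Remaining characters: "caejgj"
Concatenate remaining + first: "caejgj" + "p" = "caejgjp"

caejgjp


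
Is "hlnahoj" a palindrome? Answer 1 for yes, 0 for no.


Input: hlnahoj
Reversed: johanlh
  Compare pos 0 ('h') with pos 6 ('j'): MISMATCH
  Compare pos 1 ('l') with pos 5 ('o'): MISMATCH
  Compare pos 2 ('n') with pos 4 ('h'): MISMATCH
Result: not a palindrome

0


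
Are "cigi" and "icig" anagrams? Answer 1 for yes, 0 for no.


Strings: "cigi", "icig"
Sorted first:  cgii
Sorted second: cgii
Sorted forms match => anagrams

1


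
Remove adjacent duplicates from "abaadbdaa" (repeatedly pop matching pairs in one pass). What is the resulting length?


Input: abaadbdaa
Stack-based adjacent duplicate removal:
  Read 'a': push. Stack: a
  Read 'b': push. Stack: ab
  Read 'a': push. Stack: aba
  Read 'a': matches stack top 'a' => pop. Stack: ab
  Read 'd': push. Stack: abd
  Read 'b': push. Stack: abdb
  Read 'd': push. Stack: abdbd
  Read 'a': push. Stack: abdbda
  Read 'a': matches stack top 'a' => pop. Stack: abdbd
Final stack: "abdbd" (length 5)

5


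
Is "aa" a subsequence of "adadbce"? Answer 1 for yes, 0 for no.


Check if "aa" is a subsequence of "adadbce"
Greedy scan:
  Position 0 ('a'): matches sub[0] = 'a'
  Position 1 ('d'): no match needed
  Position 2 ('a'): matches sub[1] = 'a'
  Position 3 ('d'): no match needed
  Position 4 ('b'): no match needed
  Position 5 ('c'): no match needed
  Position 6 ('e'): no match needed
All 2 characters matched => is a subsequence

1


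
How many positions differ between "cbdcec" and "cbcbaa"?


Comparing "cbdcec" and "cbcbaa" position by position:
  Position 0: 'c' vs 'c' => same
  Position 1: 'b' vs 'b' => same
  Position 2: 'd' vs 'c' => DIFFER
  Position 3: 'c' vs 'b' => DIFFER
  Position 4: 'e' vs 'a' => DIFFER
  Position 5: 'c' vs 'a' => DIFFER
Positions that differ: 4

4


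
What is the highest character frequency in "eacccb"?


Input: eacccb
Character counts:
  'a': 1
  'b': 1
  'c': 3
  'e': 1
Maximum frequency: 3

3


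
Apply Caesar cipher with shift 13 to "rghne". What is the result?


Caesar cipher: shift "rghne" by 13
  'r' (pos 17) + 13 = pos 4 = 'e'
  'g' (pos 6) + 13 = pos 19 = 't'
  'h' (pos 7) + 13 = pos 20 = 'u'
  'n' (pos 13) + 13 = pos 0 = 'a'
  'e' (pos 4) + 13 = pos 17 = 'r'
Result: etuar

etuar


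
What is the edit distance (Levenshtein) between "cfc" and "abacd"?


Computing edit distance: "cfc" -> "abacd"
DP table:
           a    b    a    c    d
      0    1    2    3    4    5
  c   1    1    2    3    3    4
  f   2    2    2    3    4    4
  c   3    3    3    3    3    4
Edit distance = dp[3][5] = 4

4


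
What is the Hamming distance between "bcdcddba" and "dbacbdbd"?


Comparing "bcdcddba" and "dbacbdbd" position by position:
  Position 0: 'b' vs 'd' => differ
  Position 1: 'c' vs 'b' => differ
  Position 2: 'd' vs 'a' => differ
  Position 3: 'c' vs 'c' => same
  Position 4: 'd' vs 'b' => differ
  Position 5: 'd' vs 'd' => same
  Position 6: 'b' vs 'b' => same
  Position 7: 'a' vs 'd' => differ
Total differences (Hamming distance): 5

5


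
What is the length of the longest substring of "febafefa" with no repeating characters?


Input: "febafefa"
Sliding window (track last position of each char):
  Position 0 ('f'): window [0,0] length 1 -- new best
  Position 1 ('e'): window [0,1] length 2 -- new best
  Position 2 ('b'): window [0,2] length 3 -- new best
  Position 3 ('a'): window [0,3] length 4 -- new best
  Position 4 ('f'): repeat (last at 0), move window start to 1
  Position 4 ('f'): window [1,4] length 4
  Position 5 ('e'): repeat (last at 1), move window start to 2
  Position 5 ('e'): window [2,5] length 4
  Position 6 ('f'): repeat (last at 4), move window start to 5
  Position 6 ('f'): window [5,6] length 2
  Position 7 ('a'): window [5,7] length 3
Longest substring with no repeats: "feba" with length 4

4


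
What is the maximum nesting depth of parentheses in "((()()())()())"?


Input: "((()()())()())"
Tracking depth:
  Position 0 '(': depth becomes 1
  Position 1 '(': depth becomes 2
  Position 2 '(': depth becomes 3
  Position 3 ')': depth becomes 2
  Position 4 '(': depth becomes 3
  Position 5 ')': depth becomes 2
  Position 6 '(': depth becomes 3
  Position 7 ')': depth becomes 2
  Position 8 ')': depth becomes 1
  Position 9 '(': depth becomes 2
  Position 10 ')': depth becomes 1
  Position 11 '(': depth becomes 2
  Position 12 ')': depth becomes 1
  Position 13 ')': depth becomes 0
Maximum depth reached: 3

3


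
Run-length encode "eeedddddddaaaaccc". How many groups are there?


Input: eeedddddddaaaaccc
Scanning for consecutive runs:
  Group 1: 'e' x 3 (positions 0-2)
  Group 2: 'd' x 7 (positions 3-9)
  Group 3: 'a' x 4 (positions 10-13)
  Group 4: 'c' x 3 (positions 14-16)
Total groups: 4

4


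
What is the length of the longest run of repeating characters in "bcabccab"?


Input: "bcabccab"
Scanning for longest run:
  Position 1 ('c'): new char, reset run to 1
  Position 2 ('a'): new char, reset run to 1
  Position 3 ('b'): new char, reset run to 1
  Position 4 ('c'): new char, reset run to 1
  Position 5 ('c'): continues run of 'c', length=2
  Position 6 ('a'): new char, reset run to 1
  Position 7 ('b'): new char, reset run to 1
Longest run: 'c' with length 2

2


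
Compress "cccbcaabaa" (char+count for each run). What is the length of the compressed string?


Input: cccbcaabaa
Runs:
  'c' x 3 => "c3"
  'b' x 1 => "b1"
  'c' x 1 => "c1"
  'a' x 2 => "a2"
  'b' x 1 => "b1"
  'a' x 2 => "a2"
Compressed: "c3b1c1a2b1a2"
Compressed length: 12

12


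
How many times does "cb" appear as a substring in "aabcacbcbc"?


Searching for "cb" in "aabcacbcbc"
Scanning each position:
  Position 0: "aa" => no
  Position 1: "ab" => no
  Position 2: "bc" => no
  Position 3: "ca" => no
  Position 4: "ac" => no
  Position 5: "cb" => MATCH
  Position 6: "bc" => no
  Position 7: "cb" => MATCH
  Position 8: "bc" => no
Total occurrences: 2

2


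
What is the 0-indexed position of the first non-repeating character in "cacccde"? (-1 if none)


Input: cacccde
Character frequencies:
  'a': 1
  'c': 4
  'd': 1
  'e': 1
Scanning left to right for freq == 1:
  Position 0 ('c'): freq=4, skip
  Position 1 ('a'): unique! => answer = 1

1


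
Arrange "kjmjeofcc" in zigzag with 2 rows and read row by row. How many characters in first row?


Zigzag "kjmjeofcc" into 2 rows:
Placing characters:
  'k' => row 0
  'j' => row 1
  'm' => row 0
  'j' => row 1
  'e' => row 0
  'o' => row 1
  'f' => row 0
  'c' => row 1
  'c' => row 0
Rows:
  Row 0: "kmefc"
  Row 1: "jjoc"
First row length: 5

5


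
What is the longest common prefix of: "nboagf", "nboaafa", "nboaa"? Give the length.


Words: nboagf, nboaafa, nboaa
  Position 0: all 'n' => match
  Position 1: all 'b' => match
  Position 2: all 'o' => match
  Position 3: all 'a' => match
  Position 4: ('g', 'a', 'a') => mismatch, stop
LCP = "nboa" (length 4)

4


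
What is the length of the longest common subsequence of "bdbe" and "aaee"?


LCS of "bdbe" and "aaee"
DP table:
           a    a    e    e
      0    0    0    0    0
  b   0    0    0    0    0
  d   0    0    0    0    0
  b   0    0    0    0    0
  e   0    0    0    1    1
LCS length = dp[4][4] = 1

1


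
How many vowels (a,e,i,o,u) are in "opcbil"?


Input: opcbil
Checking each character:
  'o' at position 0: vowel (running total: 1)
  'p' at position 1: consonant
  'c' at position 2: consonant
  'b' at position 3: consonant
  'i' at position 4: vowel (running total: 2)
  'l' at position 5: consonant
Total vowels: 2

2


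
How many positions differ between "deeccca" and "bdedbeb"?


Comparing "deeccca" and "bdedbeb" position by position:
  Position 0: 'd' vs 'b' => DIFFER
  Position 1: 'e' vs 'd' => DIFFER
  Position 2: 'e' vs 'e' => same
  Position 3: 'c' vs 'd' => DIFFER
  Position 4: 'c' vs 'b' => DIFFER
  Position 5: 'c' vs 'e' => DIFFER
  Position 6: 'a' vs 'b' => DIFFER
Positions that differ: 6

6


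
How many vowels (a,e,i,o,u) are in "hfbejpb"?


Input: hfbejpb
Checking each character:
  'h' at position 0: consonant
  'f' at position 1: consonant
  'b' at position 2: consonant
  'e' at position 3: vowel (running total: 1)
  'j' at position 4: consonant
  'p' at position 5: consonant
  'b' at position 6: consonant
Total vowels: 1

1


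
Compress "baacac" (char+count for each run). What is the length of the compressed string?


Input: baacac
Runs:
  'b' x 1 => "b1"
  'a' x 2 => "a2"
  'c' x 1 => "c1"
  'a' x 1 => "a1"
  'c' x 1 => "c1"
Compressed: "b1a2c1a1c1"
Compressed length: 10

10


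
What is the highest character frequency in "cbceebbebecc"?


Input: cbceebbebecc
Character counts:
  'b': 4
  'c': 4
  'e': 4
Maximum frequency: 4

4


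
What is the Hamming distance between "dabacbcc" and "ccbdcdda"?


Comparing "dabacbcc" and "ccbdcdda" position by position:
  Position 0: 'd' vs 'c' => differ
  Position 1: 'a' vs 'c' => differ
  Position 2: 'b' vs 'b' => same
  Position 3: 'a' vs 'd' => differ
  Position 4: 'c' vs 'c' => same
  Position 5: 'b' vs 'd' => differ
  Position 6: 'c' vs 'd' => differ
  Position 7: 'c' vs 'a' => differ
Total differences (Hamming distance): 6

6


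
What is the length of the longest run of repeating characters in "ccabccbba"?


Input: "ccabccbba"
Scanning for longest run:
  Position 1 ('c'): continues run of 'c', length=2
  Position 2 ('a'): new char, reset run to 1
  Position 3 ('b'): new char, reset run to 1
  Position 4 ('c'): new char, reset run to 1
  Position 5 ('c'): continues run of 'c', length=2
  Position 6 ('b'): new char, reset run to 1
  Position 7 ('b'): continues run of 'b', length=2
  Position 8 ('a'): new char, reset run to 1
Longest run: 'c' with length 2

2


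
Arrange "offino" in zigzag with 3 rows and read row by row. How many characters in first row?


Zigzag "offino" into 3 rows:
Placing characters:
  'o' => row 0
  'f' => row 1
  'f' => row 2
  'i' => row 1
  'n' => row 0
  'o' => row 1
Rows:
  Row 0: "on"
  Row 1: "fio"
  Row 2: "f"
First row length: 2

2


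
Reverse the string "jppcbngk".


Input: jppcbngk
Reading characters right to left:
  Position 7: 'k'
  Position 6: 'g'
  Position 5: 'n'
  Position 4: 'b'
  Position 3: 'c'
  Position 2: 'p'
  Position 1: 'p'
  Position 0: 'j'
Reversed: kgnbcppj

kgnbcppj


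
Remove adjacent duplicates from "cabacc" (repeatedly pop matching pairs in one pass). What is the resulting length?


Input: cabacc
Stack-based adjacent duplicate removal:
  Read 'c': push. Stack: c
  Read 'a': push. Stack: ca
  Read 'b': push. Stack: cab
  Read 'a': push. Stack: caba
  Read 'c': push. Stack: cabac
  Read 'c': matches stack top 'c' => pop. Stack: caba
Final stack: "caba" (length 4)

4


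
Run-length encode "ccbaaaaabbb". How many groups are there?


Input: ccbaaaaabbb
Scanning for consecutive runs:
  Group 1: 'c' x 2 (positions 0-1)
  Group 2: 'b' x 1 (positions 2-2)
  Group 3: 'a' x 5 (positions 3-7)
  Group 4: 'b' x 3 (positions 8-10)
Total groups: 4

4


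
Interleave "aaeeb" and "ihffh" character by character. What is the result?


Interleaving "aaeeb" and "ihffh":
  Position 0: 'a' from first, 'i' from second => "ai"
  Position 1: 'a' from first, 'h' from second => "ah"
  Position 2: 'e' from first, 'f' from second => "ef"
  Position 3: 'e' from first, 'f' from second => "ef"
  Position 4: 'b' from first, 'h' from second => "bh"
Result: aiahefefbh

aiahefefbh


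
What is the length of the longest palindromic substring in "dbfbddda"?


Input: "dbfbddda"
Checking substrings for palindromes:
  [0:5] "dbfbd" (len 5) => palindrome
  [1:4] "bfb" (len 3) => palindrome
  [4:7] "ddd" (len 3) => palindrome
  [4:6] "dd" (len 2) => palindrome
  [5:7] "dd" (len 2) => palindrome
Longest palindromic substring: "dbfbd" with length 5

5


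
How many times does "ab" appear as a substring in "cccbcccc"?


Searching for "ab" in "cccbcccc"
Scanning each position:
  Position 0: "cc" => no
  Position 1: "cc" => no
  Position 2: "cb" => no
  Position 3: "bc" => no
  Position 4: "cc" => no
  Position 5: "cc" => no
  Position 6: "cc" => no
Total occurrences: 0

0


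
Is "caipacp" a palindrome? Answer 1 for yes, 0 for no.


Input: caipacp
Reversed: pcapiac
  Compare pos 0 ('c') with pos 6 ('p'): MISMATCH
  Compare pos 1 ('a') with pos 5 ('c'): MISMATCH
  Compare pos 2 ('i') with pos 4 ('a'): MISMATCH
Result: not a palindrome

0


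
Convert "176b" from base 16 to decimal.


Input: "176b" in base 16
Positional expansion:
  Digit '1' (value 1) x 16^3 = 4096
  Digit '7' (value 7) x 16^2 = 1792
  Digit '6' (value 6) x 16^1 = 96
  Digit 'b' (value 11) x 16^0 = 11
Sum = 5995

5995


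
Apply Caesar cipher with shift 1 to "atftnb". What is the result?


Caesar cipher: shift "atftnb" by 1
  'a' (pos 0) + 1 = pos 1 = 'b'
  't' (pos 19) + 1 = pos 20 = 'u'
  'f' (pos 5) + 1 = pos 6 = 'g'
  't' (pos 19) + 1 = pos 20 = 'u'
  'n' (pos 13) + 1 = pos 14 = 'o'
  'b' (pos 1) + 1 = pos 2 = 'c'
Result: buguoc

buguoc


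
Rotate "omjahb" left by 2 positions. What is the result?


Input: "omjahb", rotate left by 2
First 2 characters: "om"
Remaining characters: "jahb"
Concatenate remaining + first: "jahb" + "om" = "jahbom"

jahbom
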